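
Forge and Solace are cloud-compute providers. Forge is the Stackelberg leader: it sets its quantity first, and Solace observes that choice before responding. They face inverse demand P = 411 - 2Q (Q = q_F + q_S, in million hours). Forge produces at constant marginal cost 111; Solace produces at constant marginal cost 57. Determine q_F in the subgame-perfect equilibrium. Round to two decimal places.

61.50

Solve by backward induction. Given q_F, the follower Solace maximises π_S = (411 - 2q_F - 2q_S)q_S - 57q_S.
Follower FOC: 354 - 2q_F - 4q_S = 0, so q_S(q_F) = (354 - 2q_F)/4.
Forge substitutes q_S(q_F) into its own profit: π_F = q_F(411 - 2q_F - (354 - 2q_F)/2) - 111q_F = (234 - q_F)q_F - 111q_F.
The leader's first-order condition 123 - 2q_F = 0 yields q_F = 123/2.
Then q_S = (354 - 2·(123/2))/4 = 231/4.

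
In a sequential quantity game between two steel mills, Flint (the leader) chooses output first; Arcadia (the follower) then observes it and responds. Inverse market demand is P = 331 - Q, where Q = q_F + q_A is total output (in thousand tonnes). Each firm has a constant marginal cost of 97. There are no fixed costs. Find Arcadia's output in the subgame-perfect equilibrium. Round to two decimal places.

The follower Arcadia best-responds to any q_F: π_A = (331 - Q)q_A - 97q_A.
∂π_A/∂q_A = 234 - q_F - 2q_A = 0 gives the reaction function q_A = (234 - q_F)/2.
Flint substitutes q_A(q_F) into its own profit: π_F = q_F(331 - q_F - (234 - q_F)/2) - 97q_F = (214 - (1/2)q_F)q_F - 97q_F.
Maximising: ∂π_F/∂q_F = 117 - q_F = 0, giving q_F = 117.
Then q_A = (234 - 117)/2 = 117/2.

58.50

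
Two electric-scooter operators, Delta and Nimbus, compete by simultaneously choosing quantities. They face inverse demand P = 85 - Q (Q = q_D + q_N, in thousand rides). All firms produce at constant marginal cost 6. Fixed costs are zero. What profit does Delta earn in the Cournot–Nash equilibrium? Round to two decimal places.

693.44

A representative firm's profit is π_i = q_i(85 - Q) - 6q_i.
Setting ∂π_i/∂q_i = 0 with rivals' quantities fixed: 79 - 2q_i - q_j = 0.
By symmetry each firm produces the same amount; substituting q_j = q_i yields q_i = 79/3.
Price P = 85 - 158/3 = 97/3.
Delta's profit: (97/3 - 6)·(79/3) = 693.4444.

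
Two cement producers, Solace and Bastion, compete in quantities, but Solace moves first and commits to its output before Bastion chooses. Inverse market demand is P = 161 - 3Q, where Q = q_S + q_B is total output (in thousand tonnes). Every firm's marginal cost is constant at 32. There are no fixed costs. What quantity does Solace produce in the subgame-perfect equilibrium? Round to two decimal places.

The follower Bastion best-responds to any q_S: π_B = (161 - 3Q)q_B - 32q_B.
Setting the follower's marginal profit to zero, 129 - 3q_S - 6q_B = 0, i.e. q_B = (129 - 3q_S)/6.
Solace substitutes q_B(q_S) into its own profit: π_S = q_S(161 - 3q_S - (129 - 3q_S)/2) - 32q_S = (193/2 - (3/2)q_S)q_S - 32q_S.
Maximising: ∂π_S/∂q_S = 129/2 - 3q_S = 0, giving q_S = 43/2.
Then q_B = (129 - 3·(43/2))/6 = 43/4.

21.50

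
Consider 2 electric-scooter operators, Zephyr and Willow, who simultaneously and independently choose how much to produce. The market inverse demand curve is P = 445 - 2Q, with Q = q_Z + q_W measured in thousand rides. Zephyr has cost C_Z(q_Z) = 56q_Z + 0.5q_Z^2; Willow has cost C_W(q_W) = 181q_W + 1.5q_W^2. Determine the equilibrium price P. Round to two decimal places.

268.42

Zephyr's profit: π_Z = (445 - 2Q)q_Z - (56q_Z + (1/2)q_Z²). Setting ∂π_Z/∂q_Z = 0: 389 - 5q_Z - 2(q_W) = 0.
Willow's profit: π_W = (445 - 2Q)q_W - (181q_W + (3/2)q_W²). Setting ∂π_W/∂q_W = 0: 264 - 7q_W - 2(q_Z) = 0.
Rearranging gives the reaction functions q_Z = (389 - 2q_W)/5 and q_W = (264 - 2q_Z)/7.
Substituting one into the other gives q_Z = 70.8065 and q_W = 542/31.
Total output Q = 88.2903, so price P = 445 - 2·88.2903 = 268.4194.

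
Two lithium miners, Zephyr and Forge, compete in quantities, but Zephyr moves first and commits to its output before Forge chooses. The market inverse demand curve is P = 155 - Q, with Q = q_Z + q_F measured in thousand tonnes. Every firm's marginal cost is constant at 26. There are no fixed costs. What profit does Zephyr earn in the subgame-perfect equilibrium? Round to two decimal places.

Solve by backward induction. Given q_Z, the follower Forge maximises π_F = (155 - q_Z - q_F)q_F - 26q_F.
Follower FOC: 129 - q_Z - 2q_F = 0, so q_F(q_Z) = (129 - q_Z)/2.
The leader anticipates this reaction. Substituting into P = 155 - Q gives P = 181/2 - (1/2)q_Z, so π_Z = (181/2 - (1/2)q_Z)q_Z - 26q_Z.
Maximising: ∂π_Z/∂q_Z = 129/2 - q_Z = 0, giving q_Z = 129/2.
Then q_F = (129 - 129/2)/2 = 129/4.
Price P = 155 - 387/4 = 233/4.
Zephyr's profit: (233/4 - 26)·(129/2) = 2080.1250.

2080.13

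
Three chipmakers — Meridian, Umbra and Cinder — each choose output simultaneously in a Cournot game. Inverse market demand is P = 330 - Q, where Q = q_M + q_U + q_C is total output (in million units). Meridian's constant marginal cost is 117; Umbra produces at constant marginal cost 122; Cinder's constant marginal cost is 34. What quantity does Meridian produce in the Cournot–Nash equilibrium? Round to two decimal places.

Meridian's profit: π_M = (330 - Q)q_M - (117q_M). Setting ∂π_M/∂q_M = 0: 213 - 2q_M - (q_U + q_C) = 0.
Umbra's profit: π_U = (330 - Q)q_U - (122q_U). Setting ∂π_U/∂q_U = 0: 208 - 2q_U - (q_M + q_C) = 0.
Cinder's profit: π_C = (330 - Q)q_C - (34q_C). Setting ∂π_C/∂q_C = 0: 296 - 2q_C - (q_M + q_U) = 0.
Adding the 3 conditions: 717 − 2Q − 2Q = 0, i.e. Q = 717/4.
Back-substituting: q_M = (213 − 717/4) = 135/4, q_U = (208 − 717/4) = 115/4, q_C = (296 − 717/4) = 467/4.

33.75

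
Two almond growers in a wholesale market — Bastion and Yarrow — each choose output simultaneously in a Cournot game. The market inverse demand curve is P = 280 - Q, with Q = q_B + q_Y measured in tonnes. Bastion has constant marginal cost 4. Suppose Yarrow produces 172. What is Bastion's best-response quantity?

With the rival's output fixed at 172, Bastion's profit is π_B = (280 - 172 - q_B)q_B - (4q_B) = (108 - q_B)q_B - (4q_B).
∂π_B/∂q_B = 104 - 2q_B = 0, so q_B = 52.

52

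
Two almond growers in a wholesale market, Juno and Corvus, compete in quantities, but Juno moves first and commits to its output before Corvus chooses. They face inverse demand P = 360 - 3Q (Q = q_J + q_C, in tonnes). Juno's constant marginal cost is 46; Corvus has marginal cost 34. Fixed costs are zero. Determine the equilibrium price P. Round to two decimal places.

The follower Corvus best-responds to any q_J: π_C = (360 - 3Q)q_C - 34q_C.
Setting the follower's marginal profit to zero, 326 - 3q_J - 6q_C = 0, i.e. q_C = (326 - 3q_J)/6.
The leader anticipates this reaction. Substituting into P = 360 - 3Q gives P = 197 - (3/2)q_J, so π_J = (197 - (3/2)q_J)q_J - 46q_J.
Leader FOC: 151 - 3q_J = 0, so q_J = 151/3.
Then q_C = (326 - 3·(151/3))/6 = 175/6.
Total output Q = 159/2, so price P = 360 - 3·(159/2) = 243/2.

121.50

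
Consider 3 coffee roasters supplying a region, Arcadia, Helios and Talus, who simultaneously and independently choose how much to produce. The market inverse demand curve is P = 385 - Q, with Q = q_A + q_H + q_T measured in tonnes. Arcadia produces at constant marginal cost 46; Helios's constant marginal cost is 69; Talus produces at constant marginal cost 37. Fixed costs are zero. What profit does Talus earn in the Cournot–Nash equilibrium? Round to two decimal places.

9457.56

Arcadia's profit: π_A = (385 - Q)q_A - (46q_A). Setting ∂π_A/∂q_A = 0: 339 - 2q_A - (q_H + q_T) = 0.
Helios's first-order condition: 316 - 2q_H - (q_A + q_T) = 0.
Talus's profit: π_T = (385 - Q)q_T - (37q_T). Setting ∂π_T/∂q_T = 0: 348 - 2q_T - (q_A + q_H) = 0.
Adding the 3 conditions: 1003 − 2Q − 2Q = 0, i.e. Q = 1003/4.
Back-substituting: q_A = (339 − 1003/4) = 353/4, q_H = (316 − 1003/4) = 261/4, q_T = (348 − 1003/4) = 389/4.
Price P = 385 - 1003/4 = 537/4.
Talus's profit: (537/4 - 37)·(389/4) = 9457.5625.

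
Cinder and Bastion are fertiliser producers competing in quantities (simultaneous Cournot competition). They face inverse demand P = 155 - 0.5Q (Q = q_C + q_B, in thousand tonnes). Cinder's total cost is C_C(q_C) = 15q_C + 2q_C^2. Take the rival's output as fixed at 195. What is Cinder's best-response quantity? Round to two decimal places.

8.50

With the rival's output fixed at 195, Cinder's profit is π_C = (155 - (1/2)·195 - (1/2)q_C)q_C - (15q_C + 2q_C²) = (115/2 - (1/2)q_C)q_C - (15q_C + 2q_C²).
∂π_C/∂q_C = 85/2 - 5q_C = 0, so q_C = 17/2.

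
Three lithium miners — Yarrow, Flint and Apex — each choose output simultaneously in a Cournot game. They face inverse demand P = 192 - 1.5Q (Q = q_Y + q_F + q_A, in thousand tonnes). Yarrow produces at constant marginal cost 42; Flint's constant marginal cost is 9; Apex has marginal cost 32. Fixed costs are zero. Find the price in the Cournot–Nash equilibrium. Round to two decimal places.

Yarrow's profit: π_Y = (192 - 1.5Q)q_Y - (42q_Y). Setting ∂π_Y/∂q_Y = 0: 150 - 3q_Y - (3/2)(q_F + q_A) = 0.
Flint's profit: π_F = (192 - 1.5Q)q_F - (9q_F). Setting ∂π_F/∂q_F = 0: 183 - 3q_F - (3/2)(q_Y + q_A) = 0.
Apex's first-order condition: 160 - 3q_A - (3/2)(q_Y + q_F) = 0.
Adding the 3 first-order conditions: 493 − 6Q = 0, so Q = 493/6.
Back-substituting: q_Y = (150 − 493/4)/(3/2) = 107/6, q_F = (183 − 493/4)/(3/2) = 239/6, q_A = (160 − 493/4)/(3/2) = 49/2.
Total output Q = 493/6, so price P = 192 - (3/2)·(493/6) = 275/4.

68.75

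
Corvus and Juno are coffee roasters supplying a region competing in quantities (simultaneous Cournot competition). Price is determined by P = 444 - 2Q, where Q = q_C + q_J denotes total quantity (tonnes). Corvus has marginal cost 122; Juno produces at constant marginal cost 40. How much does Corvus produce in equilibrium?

Corvus's profit: π_C = (444 - 2Q)q_C - (122q_C). Setting ∂π_C/∂q_C = 0: 322 - 4q_C - 2(q_J) = 0.
Juno's profit: π_J = (444 - 2Q)q_J - (40q_J). Setting ∂π_J/∂q_J = 0: 404 - 4q_J - 2(q_C) = 0.
Rearranging gives the reaction functions q_C = (322 - 2q_J)/4 and q_J = (404 - 2q_C)/4.
Solving the pair: q_C = 40, q_J = 81.

40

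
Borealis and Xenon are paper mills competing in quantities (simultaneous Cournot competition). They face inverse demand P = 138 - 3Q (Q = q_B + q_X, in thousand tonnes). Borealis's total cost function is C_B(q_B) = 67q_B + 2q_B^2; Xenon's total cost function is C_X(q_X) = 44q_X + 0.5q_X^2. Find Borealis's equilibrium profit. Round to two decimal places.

62.11

Borealis's profit: π_B = (138 - 3Q)q_B - (67q_B + 2q_B²). Setting ∂π_B/∂q_B = 0: 71 - 10q_B - 3(q_X) = 0.
Xenon's first-order condition: 94 - 7q_X - 3(q_B) = 0.
Best responses: q_B = (71 - 3q_X)/10, q_X = (94 - 3q_B)/7.
Solving the pair: q_B = 215/61, q_X = 727/61.
Price P = 138 - 3·(942/61) = 91.6721.
Borealis's profit: 91.6721·(215/61) - 67·(215/61) - 2(215/61)² = 62.1137.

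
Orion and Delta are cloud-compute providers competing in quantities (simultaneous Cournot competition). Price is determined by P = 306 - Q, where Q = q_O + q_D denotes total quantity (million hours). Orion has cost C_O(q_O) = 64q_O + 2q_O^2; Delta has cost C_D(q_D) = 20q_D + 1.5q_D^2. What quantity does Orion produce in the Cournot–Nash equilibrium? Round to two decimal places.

31.86

Orion's profit: π_O = (306 - Q)q_O - (64q_O + 2q_O²). Setting ∂π_O/∂q_O = 0: 242 - 6q_O - (q_D) = 0.
Delta's first-order condition: 286 - 5q_D - (q_O) = 0.
Best responses: q_O = (242 - q_D)/6, q_D = (286 - q_O)/5.
Substituting one into the other gives q_O = 924/29 and q_D = 1474/29.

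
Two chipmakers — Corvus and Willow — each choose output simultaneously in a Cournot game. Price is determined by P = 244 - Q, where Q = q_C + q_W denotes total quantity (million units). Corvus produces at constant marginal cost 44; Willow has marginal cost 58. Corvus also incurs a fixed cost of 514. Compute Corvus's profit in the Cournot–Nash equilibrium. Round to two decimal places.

Corvus's profit: π_C = (244 - Q)q_C - (44q_C). Setting ∂π_C/∂q_C = 0: 200 - 2q_C - (q_W) = 0.
Willow's first-order condition: 186 - 2q_W - (q_C) = 0.
Rearranging gives the reaction functions q_C = (200 - q_W)/2 and q_W = (186 - q_C)/2.
Substituting one into the other gives q_C = 214/3 and q_W = 172/3.
Price P = 244 - 386/3 = 346/3.
Corvus's profit: (346/3 - 44)·(214/3) - 514 = 4574.4444.

4574.44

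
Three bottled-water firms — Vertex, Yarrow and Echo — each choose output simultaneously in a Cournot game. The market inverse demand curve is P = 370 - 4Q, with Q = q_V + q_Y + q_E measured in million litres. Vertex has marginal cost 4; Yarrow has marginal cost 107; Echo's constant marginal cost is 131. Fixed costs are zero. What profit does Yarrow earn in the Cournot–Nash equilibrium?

529

Vertex's profit: π_V = (370 - 4Q)q_V - (4q_V). Setting ∂π_V/∂q_V = 0: 366 - 8q_V - 4(q_Y + q_E) = 0.
Yarrow's profit: π_Y = (370 - 4Q)q_Y - (107q_Y). Setting ∂π_Y/∂q_Y = 0: 263 - 8q_Y - 4(q_V + q_E) = 0.
Echo's first-order condition: 239 - 8q_E - 4(q_V + q_Y) = 0.
Summing all 3 equations gives 868 − 16Q = 0, hence Q = 217/4.
Back-substituting: q_V = (366 − 217)/4 = 149/4, q_Y = (263 − 217)/4 = 23/2, q_E = (239 − 217)/4 = 11/2.
Price P = 370 - 4·(217/4) = 153.
Yarrow's profit: (153 - 107)·(23/2) = 529.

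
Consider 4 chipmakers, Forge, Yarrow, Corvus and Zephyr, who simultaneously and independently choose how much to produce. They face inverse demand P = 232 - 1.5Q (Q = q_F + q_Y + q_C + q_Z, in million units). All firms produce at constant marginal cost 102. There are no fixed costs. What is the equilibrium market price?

128

A representative firm's profit is π_i = q_i(232 - 1.5Q) - 102q_i.
First-order condition (treating rivals' output as given): 130 - 3q_i - (3/2)·Σ_{j≠i} q_j = 0.
By symmetry each firm produces the same amount; substituting Σ_{j≠i} q_j = 3q_i yields q_i = 130/(15/2) = 52/3.
Total output Q = 208/3, so price P = 232 - (3/2)·(208/3) = 128.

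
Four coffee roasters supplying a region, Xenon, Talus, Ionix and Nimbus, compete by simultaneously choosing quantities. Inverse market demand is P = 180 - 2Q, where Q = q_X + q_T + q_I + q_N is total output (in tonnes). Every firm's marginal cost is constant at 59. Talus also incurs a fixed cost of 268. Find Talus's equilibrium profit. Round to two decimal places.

24.82

Each firm earns π_i = (180 - 2Q)q_i - 59q_i.
First-order condition (treating rivals' output as given): 121 - 4q_i - 2·Σ_{j≠i} q_j = 0.
By symmetry each firm produces the same amount; substituting Σ_{j≠i} q_j = 3q_i yields q_i = 121/10.
Price P = 180 - 2·(242/5) = 416/5.
Talus's profit: (416/5 - 59)·(121/10) - 268 = 1241/50.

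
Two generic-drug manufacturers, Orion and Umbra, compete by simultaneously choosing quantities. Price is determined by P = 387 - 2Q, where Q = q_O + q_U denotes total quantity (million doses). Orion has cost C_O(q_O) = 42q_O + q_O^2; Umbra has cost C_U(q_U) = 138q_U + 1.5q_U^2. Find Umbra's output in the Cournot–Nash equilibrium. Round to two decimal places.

21.16

Orion's profit: π_O = (387 - 2Q)q_O - (42q_O + q_O²). Setting ∂π_O/∂q_O = 0: 345 - 6q_O - 2(q_U) = 0.
Umbra's first-order condition: 249 - 7q_U - 2(q_O) = 0.
Rearranging gives the reaction functions q_O = (345 - 2q_U)/6 and q_U = (249 - 2q_O)/7.
Solving the pair: q_O = 1917/38, q_U = 402/19.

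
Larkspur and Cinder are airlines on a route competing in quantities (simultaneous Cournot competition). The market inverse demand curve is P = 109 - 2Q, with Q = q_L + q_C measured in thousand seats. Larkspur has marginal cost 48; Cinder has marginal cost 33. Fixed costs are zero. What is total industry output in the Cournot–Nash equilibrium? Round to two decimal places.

Larkspur's profit: π_L = (109 - 2Q)q_L - (48q_L). Setting ∂π_L/∂q_L = 0: 61 - 4q_L - 2(q_C) = 0.
Cinder's profit: π_C = (109 - 2Q)q_C - (33q_C). Setting ∂π_C/∂q_C = 0: 76 - 4q_C - 2(q_L) = 0.
Rearranging gives the reaction functions q_L = (61 - 2q_C)/4 and q_C = (76 - 2q_L)/4.
Substituting one into the other gives q_L = 23/3 and q_C = 91/6.
Total output Q = 23/3 + 91/6 = 137/6.

22.83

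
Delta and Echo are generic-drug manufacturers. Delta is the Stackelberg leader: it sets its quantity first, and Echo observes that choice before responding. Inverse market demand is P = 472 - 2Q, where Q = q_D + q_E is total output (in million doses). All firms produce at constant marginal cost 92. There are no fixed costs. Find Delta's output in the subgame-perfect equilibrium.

The follower Echo best-responds to any q_D: π_E = (472 - 2Q)q_E - 92q_E.
∂π_E/∂q_E = 380 - 2q_D - 4q_E = 0 gives the reaction function q_E = (380 - 2q_D)/4.
The leader anticipates this reaction. Substituting into P = 472 - 2Q gives P = 282 - q_D, so π_D = (282 - q_D)q_D - 92q_D.
Maximising: ∂π_D/∂q_D = 190 - 2q_D = 0, giving q_D = 95.
Then q_E = (380 - 2·95)/4 = 95/2.

95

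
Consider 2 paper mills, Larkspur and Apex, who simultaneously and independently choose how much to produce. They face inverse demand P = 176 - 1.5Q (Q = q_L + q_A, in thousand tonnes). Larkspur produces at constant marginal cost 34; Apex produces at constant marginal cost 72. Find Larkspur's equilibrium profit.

Larkspur's profit: π_L = (176 - 1.5Q)q_L - (34q_L). Setting ∂π_L/∂q_L = 0: 142 - 3q_L - (3/2)(q_A) = 0.
Apex's first-order condition: 104 - 3q_A - (3/2)(q_L) = 0.
Rearranging gives the reaction functions q_L = (142 - (3/2)q_A)/3 and q_A = (104 - (3/2)q_L)/3.
Substituting one into the other gives q_L = 40 and q_A = 44/3.
Price P = 176 - (3/2)·(164/3) = 94.
Larkspur's profit: (94 - 34)·40 = 2400.

2400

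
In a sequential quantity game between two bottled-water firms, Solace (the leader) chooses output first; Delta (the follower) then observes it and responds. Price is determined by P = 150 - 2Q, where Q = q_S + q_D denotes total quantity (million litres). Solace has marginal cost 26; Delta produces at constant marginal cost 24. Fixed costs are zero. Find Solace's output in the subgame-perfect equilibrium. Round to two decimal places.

30.50

Solve by backward induction. Given q_S, the follower Delta maximises π_D = (150 - 2q_S - 2q_D)q_D - 24q_D.
∂π_D/∂q_D = 126 - 2q_S - 4q_D = 0 gives the reaction function q_D = (126 - 2q_S)/4.
Solace substitutes q_D(q_S) into its own profit: π_S = q_S(150 - 2q_S - (126 - 2q_S)/2) - 26q_S = (87 - q_S)q_S - 26q_S.
Maximising: ∂π_S/∂q_S = 61 - 2q_S = 0, giving q_S = 61/2.
Then q_D = (126 - 2·(61/2))/4 = 65/4.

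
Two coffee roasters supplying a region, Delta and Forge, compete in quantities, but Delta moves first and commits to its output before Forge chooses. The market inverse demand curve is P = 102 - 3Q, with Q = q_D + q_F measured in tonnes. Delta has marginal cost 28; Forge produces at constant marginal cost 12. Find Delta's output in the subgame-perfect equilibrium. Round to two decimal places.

The follower Forge best-responds to any q_D: π_F = (102 - 3Q)q_F - 12q_F.
Setting the follower's marginal profit to zero, 90 - 3q_D - 6q_F = 0, i.e. q_F = (90 - 3q_D)/6.
The leader anticipates this reaction. Substituting into P = 102 - 3Q gives P = 57 - (3/2)q_D, so π_D = (57 - (3/2)q_D)q_D - 28q_D.
Leader FOC: 29 - 3q_D = 0, so q_D = 29/3.
Then q_F = (90 - 3·(29/3))/6 = 61/6.

9.67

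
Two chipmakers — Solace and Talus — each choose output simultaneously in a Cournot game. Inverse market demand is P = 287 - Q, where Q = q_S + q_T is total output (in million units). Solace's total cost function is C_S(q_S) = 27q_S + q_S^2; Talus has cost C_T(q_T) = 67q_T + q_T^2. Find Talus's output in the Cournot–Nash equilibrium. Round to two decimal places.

Solace's profit: π_S = (287 - Q)q_S - (27q_S + q_S²). Setting ∂π_S/∂q_S = 0: 260 - 4q_S - (q_T) = 0.
Talus's first-order condition: 220 - 4q_T - (q_S) = 0.
Rearranging gives the reaction functions q_S = (260 - q_T)/4 and q_T = (220 - q_S)/4.
Substituting one into the other gives q_S = 164/3 and q_T = 124/3.

41.33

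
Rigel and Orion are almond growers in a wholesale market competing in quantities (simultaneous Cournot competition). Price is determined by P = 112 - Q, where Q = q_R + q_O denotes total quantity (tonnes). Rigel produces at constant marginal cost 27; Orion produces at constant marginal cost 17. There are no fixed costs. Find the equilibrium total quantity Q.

Rigel's profit: π_R = (112 - Q)q_R - (27q_R). Setting ∂π_R/∂q_R = 0: 85 - 2q_R - (q_O) = 0.
Orion's first-order condition: 95 - 2q_O - (q_R) = 0.
Rearranging gives the reaction functions q_R = (85 - q_O)/2 and q_O = (95 - q_R)/2.
Solving the pair: q_R = 25, q_O = 35.
Total output Q = 25 + 35 = 60.

60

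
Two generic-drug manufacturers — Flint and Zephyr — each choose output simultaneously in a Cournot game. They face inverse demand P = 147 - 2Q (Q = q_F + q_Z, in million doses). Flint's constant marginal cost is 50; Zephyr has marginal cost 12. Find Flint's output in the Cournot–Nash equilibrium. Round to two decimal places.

9.83

Flint's profit: π_F = (147 - 2Q)q_F - (50q_F). Setting ∂π_F/∂q_F = 0: 97 - 4q_F - 2(q_Z) = 0.
Zephyr's profit: π_Z = (147 - 2Q)q_Z - (12q_Z). Setting ∂π_Z/∂q_Z = 0: 135 - 4q_Z - 2(q_F) = 0.
So q_F = (97 - 2q_Z)/4 and q_Z = (135 - 2q_F)/4.
Substituting one into the other gives q_F = 59/6 and q_Z = 173/6.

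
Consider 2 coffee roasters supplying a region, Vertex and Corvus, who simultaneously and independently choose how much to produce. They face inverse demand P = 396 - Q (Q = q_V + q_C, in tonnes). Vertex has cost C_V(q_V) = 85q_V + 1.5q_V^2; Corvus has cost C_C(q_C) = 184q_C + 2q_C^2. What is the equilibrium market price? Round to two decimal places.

Vertex's profit: π_V = (396 - Q)q_V - (85q_V + (3/2)q_V²). Setting ∂π_V/∂q_V = 0: 311 - 5q_V - (q_C) = 0.
Corvus's first-order condition: 212 - 6q_C - (q_V) = 0.
So q_V = (311 - q_C)/5 and q_C = (212 - q_V)/6.
Solving the pair: q_V = 1654/29, q_C = 749/29.
Total output Q = 82.8621, so price P = 396 - 82.8621 = 313.1379.

313.14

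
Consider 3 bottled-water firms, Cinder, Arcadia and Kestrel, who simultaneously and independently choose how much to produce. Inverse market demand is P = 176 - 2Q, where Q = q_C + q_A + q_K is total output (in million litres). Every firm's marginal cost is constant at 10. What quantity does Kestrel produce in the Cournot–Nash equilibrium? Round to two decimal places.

20.75

A representative firm's profit is π_i = q_i(176 - 2Q) - 10q_i.
First-order condition (treating rivals' output as given): 166 - 4q_i - 2·Σ_{j≠i} q_j = 0.
By symmetry each firm produces the same amount; substituting Σ_{j≠i} q_j = 2q_i yields q_i = 166/8 = 83/4.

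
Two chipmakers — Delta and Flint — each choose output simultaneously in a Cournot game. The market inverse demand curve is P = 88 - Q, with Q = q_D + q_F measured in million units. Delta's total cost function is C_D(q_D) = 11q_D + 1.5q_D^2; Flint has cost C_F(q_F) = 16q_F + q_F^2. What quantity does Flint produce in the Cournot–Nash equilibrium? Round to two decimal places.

14.89

Delta's profit: π_D = (88 - Q)q_D - (11q_D + (3/2)q_D²). Setting ∂π_D/∂q_D = 0: 77 - 5q_D - (q_F) = 0.
Flint's profit: π_F = (88 - Q)q_F - (16q_F + q_F²). Setting ∂π_F/∂q_F = 0: 72 - 4q_F - (q_D) = 0.
Best responses: q_D = (77 - q_F)/5, q_F = (72 - q_D)/4.
Substituting one into the other gives q_D = 236/19 and q_F = 283/19.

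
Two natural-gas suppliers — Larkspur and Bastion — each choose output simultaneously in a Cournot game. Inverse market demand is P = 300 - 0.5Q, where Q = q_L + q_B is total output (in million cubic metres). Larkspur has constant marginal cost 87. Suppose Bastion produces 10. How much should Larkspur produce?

With the rival's output fixed at 10, Larkspur's profit is π_L = (300 - (1/2)·10 - (1/2)q_L)q_L - (87q_L) = (295 - (1/2)q_L)q_L - (87q_L).
∂π_L/∂q_L = 208 - q_L = 0, so q_L = 208.

208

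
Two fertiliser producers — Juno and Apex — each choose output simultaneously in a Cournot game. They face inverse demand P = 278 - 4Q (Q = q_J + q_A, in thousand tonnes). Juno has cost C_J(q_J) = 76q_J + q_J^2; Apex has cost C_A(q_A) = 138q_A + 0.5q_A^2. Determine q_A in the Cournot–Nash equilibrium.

Juno's profit: π_J = (278 - 4Q)q_J - (76q_J + q_J²). Setting ∂π_J/∂q_J = 0: 202 - 10q_J - 4(q_A) = 0.
Apex's first-order condition: 140 - 9q_A - 4(q_J) = 0.
Best responses: q_J = (202 - 4q_A)/10, q_A = (140 - 4q_J)/9.
Substituting one into the other gives q_J = 17 and q_A = 8.

8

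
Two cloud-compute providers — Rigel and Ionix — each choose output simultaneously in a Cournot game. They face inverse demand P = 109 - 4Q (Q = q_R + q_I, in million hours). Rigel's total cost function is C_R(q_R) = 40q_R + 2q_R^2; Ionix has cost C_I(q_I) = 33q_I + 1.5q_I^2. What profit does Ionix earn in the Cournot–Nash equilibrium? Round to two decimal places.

Rigel's profit: π_R = (109 - 4Q)q_R - (40q_R + 2q_R²). Setting ∂π_R/∂q_R = 0: 69 - 12q_R - 4(q_I) = 0.
Ionix's profit: π_I = (109 - 4Q)q_I - (33q_I + (3/2)q_I²). Setting ∂π_I/∂q_I = 0: 76 - 11q_I - 4(q_R) = 0.
Best responses: q_R = (69 - 4q_I)/12, q_I = (76 - 4q_R)/11.
Solving the pair: q_R = 455/116, q_I = 159/29.
Price P = 109 - 4·(1091/116) = 71.3793.
Ionix's profit: 71.3793·(159/29) - 33·(159/29) - (3/2)(159/29)² = 165.3335.

165.33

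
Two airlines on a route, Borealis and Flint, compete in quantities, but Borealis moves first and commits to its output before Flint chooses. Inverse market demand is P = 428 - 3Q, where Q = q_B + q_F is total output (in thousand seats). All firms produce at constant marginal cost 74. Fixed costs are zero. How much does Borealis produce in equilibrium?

The follower Flint best-responds to any q_B: π_F = (428 - 3Q)q_F - 74q_F.
∂π_F/∂q_F = 354 - 3q_B - 6q_F = 0 gives the reaction function q_F = (354 - 3q_B)/6.
The leader anticipates this reaction. Substituting into P = 428 - 3Q gives P = 251 - (3/2)q_B, so π_B = (251 - (3/2)q_B)q_B - 74q_B.
The leader's first-order condition 177 - 3q_B = 0 yields q_B = 59.
Then q_F = (354 - 3·59)/6 = 59/2.

59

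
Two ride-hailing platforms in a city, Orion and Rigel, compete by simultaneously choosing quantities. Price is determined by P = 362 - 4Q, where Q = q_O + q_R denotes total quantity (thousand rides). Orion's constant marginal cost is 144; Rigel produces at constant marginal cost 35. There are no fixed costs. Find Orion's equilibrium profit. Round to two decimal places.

330.03

Orion's profit: π_O = (362 - 4Q)q_O - (144q_O). Setting ∂π_O/∂q_O = 0: 218 - 8q_O - 4(q_R) = 0.
Rigel's profit: π_R = (362 - 4Q)q_R - (35q_R). Setting ∂π_R/∂q_R = 0: 327 - 8q_R - 4(q_O) = 0.
Best responses: q_O = (218 - 4q_R)/8, q_R = (327 - 4q_O)/8.
Substituting one into the other gives q_O = 109/12 and q_R = 109/3.
Price P = 362 - 4·(545/12) = 541/3.
Orion's profit: (541/3 - 144)·(109/12) = 330.0278.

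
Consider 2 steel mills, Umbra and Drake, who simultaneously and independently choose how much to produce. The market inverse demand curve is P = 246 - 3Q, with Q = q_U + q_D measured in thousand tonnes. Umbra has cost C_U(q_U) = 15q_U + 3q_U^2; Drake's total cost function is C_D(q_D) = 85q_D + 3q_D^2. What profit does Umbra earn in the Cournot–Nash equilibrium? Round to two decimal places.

Umbra's profit: π_U = (246 - 3Q)q_U - (15q_U + 3q_U²). Setting ∂π_U/∂q_U = 0: 231 - 12q_U - 3(q_D) = 0.
Drake's profit: π_D = (246 - 3Q)q_D - (85q_D + 3q_D²). Setting ∂π_D/∂q_D = 0: 161 - 12q_D - 3(q_U) = 0.
Rearranging gives the reaction functions q_U = (231 - 3q_D)/12 and q_D = (161 - 3q_U)/12.
Substituting one into the other gives q_U = 763/45 and q_D = 413/45.
Price P = 246 - 3·(392/15) = 838/5.
Umbra's profit: (838/5)·(763/45) - 15·(763/45) - 3(763/45)² = 1724.9452.

1724.95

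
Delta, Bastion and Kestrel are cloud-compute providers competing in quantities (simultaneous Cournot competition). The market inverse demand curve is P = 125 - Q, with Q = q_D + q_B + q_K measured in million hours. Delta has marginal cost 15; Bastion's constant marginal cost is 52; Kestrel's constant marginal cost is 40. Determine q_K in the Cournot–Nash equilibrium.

18

Delta's profit: π_D = (125 - Q)q_D - (15q_D). Setting ∂π_D/∂q_D = 0: 110 - 2q_D - (q_B + q_K) = 0.
Bastion's profit: π_B = (125 - Q)q_B - (52q_B). Setting ∂π_B/∂q_B = 0: 73 - 2q_B - (q_D + q_K) = 0.
Kestrel's profit: π_K = (125 - Q)q_K - (40q_K). Setting ∂π_K/∂q_K = 0: 85 - 2q_K - (q_D + q_B) = 0.
Summing all 3 equations gives 268 − 4Q = 0, hence Q = 67.
Back-substituting: q_D = (110 − 67) = 43, q_B = (73 − 67) = 6, q_K = (85 − 67) = 18.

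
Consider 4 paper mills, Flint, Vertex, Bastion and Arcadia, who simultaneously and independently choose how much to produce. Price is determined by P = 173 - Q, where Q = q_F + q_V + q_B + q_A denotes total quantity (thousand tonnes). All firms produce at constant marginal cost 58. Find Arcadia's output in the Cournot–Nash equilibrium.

A representative firm's profit is π_i = q_i(173 - Q) - 58q_i.
First-order condition (treating rivals' output as given): 115 - 2q_i - Σ_{j≠i} q_j = 0.
By symmetry each firm produces the same amount; substituting Σ_{j≠i} q_j = 3q_i yields q_i = 115/5 = 23.

23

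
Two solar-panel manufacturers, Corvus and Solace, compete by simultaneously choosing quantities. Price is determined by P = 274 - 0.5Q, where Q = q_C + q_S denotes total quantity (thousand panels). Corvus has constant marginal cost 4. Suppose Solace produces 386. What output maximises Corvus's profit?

77

With the rival's output fixed at 386, Corvus's profit is π_C = (274 - (1/2)·386 - (1/2)q_C)q_C - (4q_C) = (81 - (1/2)q_C)q_C - (4q_C).
∂π_C/∂q_C = 77 - q_C = 0, so q_C = 77.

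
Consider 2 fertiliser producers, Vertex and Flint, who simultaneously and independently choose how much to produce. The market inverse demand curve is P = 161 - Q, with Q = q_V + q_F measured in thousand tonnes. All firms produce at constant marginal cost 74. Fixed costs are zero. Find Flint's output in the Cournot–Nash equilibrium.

Each firm earns π_i = (161 - Q)q_i - 74q_i.
First-order condition (treating rivals' output as given): 87 - 2q_i - q_j = 0.
With identical firms every q_j equals q_i, so q_j = q_i and 87 = 3q_i, giving q_i = 29.

29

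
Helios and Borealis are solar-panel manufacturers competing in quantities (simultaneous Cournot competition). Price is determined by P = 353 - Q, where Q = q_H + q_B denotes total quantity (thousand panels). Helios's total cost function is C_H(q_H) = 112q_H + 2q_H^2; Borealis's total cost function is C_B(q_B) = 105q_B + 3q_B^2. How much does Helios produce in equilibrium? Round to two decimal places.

Helios's profit: π_H = (353 - Q)q_H - (112q_H + 2q_H²). Setting ∂π_H/∂q_H = 0: 241 - 6q_H - (q_B) = 0.
Borealis's first-order condition: 248 - 8q_B - (q_H) = 0.
So q_H = (241 - q_B)/6 and q_B = (248 - q_H)/8.
Substituting one into the other gives q_H = 1680/47 and q_B = 1247/47.

35.74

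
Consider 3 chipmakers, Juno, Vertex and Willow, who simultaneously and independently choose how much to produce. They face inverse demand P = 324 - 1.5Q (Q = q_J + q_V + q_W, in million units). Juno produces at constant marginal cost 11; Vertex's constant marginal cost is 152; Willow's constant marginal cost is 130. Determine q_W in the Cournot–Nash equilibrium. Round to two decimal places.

Juno's profit: π_J = (324 - 1.5Q)q_J - (11q_J). Setting ∂π_J/∂q_J = 0: 313 - 3q_J - (3/2)(q_V + q_W) = 0.
Vertex's first-order condition: 172 - 3q_V - (3/2)(q_J + q_W) = 0.
Willow's first-order condition: 194 - 3q_W - (3/2)(q_J + q_V) = 0.
Adding the 3 conditions: 679 − 3Q − 3Q = 0, i.e. Q = 679/6.
Back-substituting: q_J = (313 − 679/4)/(3/2) = 191/2, q_V = (172 − 679/4)/(3/2) = 3/2, q_W = (194 − 679/4)/(3/2) = 97/6.

16.17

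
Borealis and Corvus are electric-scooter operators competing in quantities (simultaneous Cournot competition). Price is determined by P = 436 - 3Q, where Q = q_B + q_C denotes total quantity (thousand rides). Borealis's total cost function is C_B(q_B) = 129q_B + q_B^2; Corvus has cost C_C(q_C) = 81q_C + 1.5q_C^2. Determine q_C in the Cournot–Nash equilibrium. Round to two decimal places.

30.46

Borealis's profit: π_B = (436 - 3Q)q_B - (129q_B + q_B²). Setting ∂π_B/∂q_B = 0: 307 - 8q_B - 3(q_C) = 0.
Corvus's first-order condition: 355 - 9q_C - 3(q_B) = 0.
Best responses: q_B = (307 - 3q_C)/8, q_C = (355 - 3q_B)/9.
Solving the pair: q_B = 566/21, q_C = 1919/63.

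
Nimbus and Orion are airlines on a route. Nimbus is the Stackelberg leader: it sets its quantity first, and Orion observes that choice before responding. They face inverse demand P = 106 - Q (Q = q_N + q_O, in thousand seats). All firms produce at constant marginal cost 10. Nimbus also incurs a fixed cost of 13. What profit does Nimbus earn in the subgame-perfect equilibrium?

The follower Orion best-responds to any q_N: π_O = (106 - Q)q_O - 10q_O.
Setting the follower's marginal profit to zero, 96 - q_N - 2q_O = 0, i.e. q_O = (96 - q_N)/2.
Nimbus substitutes q_O(q_N) into its own profit: π_N = q_N(106 - q_N - (96 - q_N)/2) - 10q_N = (58 - (1/2)q_N)q_N - 10q_N.
Maximising: ∂π_N/∂q_N = 48 - q_N = 0, giving q_N = 48.
Then q_O = (96 - 48)/2 = 24.
Price P = 106 - 72 = 34.
Nimbus's profit: (34 - 10)·48 - 13 = 1139.

1139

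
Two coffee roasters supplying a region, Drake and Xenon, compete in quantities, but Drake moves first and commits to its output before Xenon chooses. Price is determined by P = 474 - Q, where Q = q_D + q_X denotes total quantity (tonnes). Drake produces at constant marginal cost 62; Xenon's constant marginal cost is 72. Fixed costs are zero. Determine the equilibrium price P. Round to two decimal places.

Solve by backward induction. Given q_D, the follower Xenon maximises π_X = (474 - q_D - q_X)q_X - 72q_X.
Follower FOC: 402 - q_D - 2q_X = 0, so q_X(q_D) = (402 - q_D)/2.
Drake substitutes q_X(q_D) into its own profit: π_D = q_D(474 - q_D - (402 - q_D)/2) - 62q_D = (273 - (1/2)q_D)q_D - 62q_D.
Leader FOC: 211 - q_D = 0, so q_D = 211.
Then q_X = (402 - 211)/2 = 191/2.
Total output Q = 613/2, so price P = 474 - 613/2 = 335/2.

167.50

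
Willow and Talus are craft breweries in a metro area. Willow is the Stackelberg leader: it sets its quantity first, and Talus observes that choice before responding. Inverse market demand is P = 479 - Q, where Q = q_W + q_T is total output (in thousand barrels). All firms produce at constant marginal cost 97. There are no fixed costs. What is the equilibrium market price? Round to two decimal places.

192.50

Solve by backward induction. Given q_W, the follower Talus maximises π_T = (479 - q_W - q_T)q_T - 97q_T.
Follower FOC: 382 - q_W - 2q_T = 0, so q_T(q_W) = (382 - q_W)/2.
Willow substitutes q_T(q_W) into its own profit: π_W = q_W(479 - q_W - (382 - q_W)/2) - 97q_W = (288 - (1/2)q_W)q_W - 97q_W.
Leader FOC: 191 - q_W = 0, so q_W = 191.
Then q_T = (382 - 191)/2 = 191/2.
Total output Q = 573/2, so price P = 479 - 573/2 = 385/2.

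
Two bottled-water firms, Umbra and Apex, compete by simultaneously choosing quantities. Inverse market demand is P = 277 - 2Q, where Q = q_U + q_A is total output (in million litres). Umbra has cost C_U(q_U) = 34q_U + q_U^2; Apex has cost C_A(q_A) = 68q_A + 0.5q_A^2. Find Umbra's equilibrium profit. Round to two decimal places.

2818.97

Umbra's profit: π_U = (277 - 2Q)q_U - (34q_U + q_U²). Setting ∂π_U/∂q_U = 0: 243 - 6q_U - 2(q_A) = 0.
Apex's profit: π_A = (277 - 2Q)q_A - (68q_A + (1/2)q_A²). Setting ∂π_A/∂q_A = 0: 209 - 5q_A - 2(q_U) = 0.
So q_U = (243 - 2q_A)/6 and q_A = (209 - 2q_U)/5.
Solving the pair: q_U = 797/26, q_A = 384/13.
Price P = 277 - 2·(1565/26) = 156.6154.
Umbra's profit: 156.6154·(797/26) - 34·(797/26) - (797/26)² = 2818.9749.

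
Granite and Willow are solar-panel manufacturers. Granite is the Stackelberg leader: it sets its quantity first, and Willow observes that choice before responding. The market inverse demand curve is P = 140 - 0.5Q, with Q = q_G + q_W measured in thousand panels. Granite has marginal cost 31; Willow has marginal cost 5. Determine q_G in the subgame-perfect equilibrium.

83

Solve by backward induction. Given q_G, the follower Willow maximises π_W = (140 - (1/2)q_G - (1/2)q_W)q_W - 5q_W.
∂π_W/∂q_W = 135 - (1/2)q_G - q_W = 0 gives the reaction function q_W = (135 - (1/2)q_G).
The leader anticipates this reaction. Substituting into P = 140 - 0.5Q gives P = 145/2 - (1/4)q_G, so π_G = (145/2 - (1/4)q_G)q_G - 31q_G.
The leader's first-order condition 83/2 - (1/2)q_G = 0 yields q_G = 83.
Then q_W = (135 - (1/2)·83) = 187/2.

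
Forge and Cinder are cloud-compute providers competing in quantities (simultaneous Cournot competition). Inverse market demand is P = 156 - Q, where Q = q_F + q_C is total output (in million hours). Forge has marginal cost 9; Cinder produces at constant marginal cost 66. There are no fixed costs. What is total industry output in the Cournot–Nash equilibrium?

79

Forge's profit: π_F = (156 - Q)q_F - (9q_F). Setting ∂π_F/∂q_F = 0: 147 - 2q_F - (q_C) = 0.
Cinder's first-order condition: 90 - 2q_C - (q_F) = 0.
Rearranging gives the reaction functions q_F = (147 - q_C)/2 and q_C = (90 - q_F)/2.
Substituting one into the other gives q_F = 68 and q_C = 11.
Total output Q = 68 + 11 = 79.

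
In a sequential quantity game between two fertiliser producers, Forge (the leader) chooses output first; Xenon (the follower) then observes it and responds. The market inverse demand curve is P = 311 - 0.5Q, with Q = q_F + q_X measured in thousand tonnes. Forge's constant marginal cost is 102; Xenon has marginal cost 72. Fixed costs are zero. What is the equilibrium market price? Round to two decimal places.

146.75

The follower Xenon best-responds to any q_F: π_X = (311 - 0.5Q)q_X - 72q_X.
∂π_X/∂q_X = 239 - (1/2)q_F - q_X = 0 gives the reaction function q_X = (239 - (1/2)q_F).
Forge substitutes q_X(q_F) into its own profit: π_F = q_F(311 - (1/2)q_F - (239 - (1/2)q_F)/2) - 102q_F = (383/2 - (1/4)q_F)q_F - 102q_F.
Maximising: ∂π_F/∂q_F = 179/2 - (1/2)q_F = 0, giving q_F = 179.
Then q_X = (239 - (1/2)·179) = 299/2.
Total output Q = 657/2, so price P = 311 - (1/2)·(657/2) = 587/4.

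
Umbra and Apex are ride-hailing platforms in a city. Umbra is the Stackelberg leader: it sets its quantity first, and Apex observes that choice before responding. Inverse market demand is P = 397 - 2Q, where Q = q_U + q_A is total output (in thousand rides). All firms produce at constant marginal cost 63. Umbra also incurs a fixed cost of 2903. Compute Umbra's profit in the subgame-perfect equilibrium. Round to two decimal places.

Solve by backward induction. Given q_U, the follower Apex maximises π_A = (397 - 2q_U - 2q_A)q_A - 63q_A.
∂π_A/∂q_A = 334 - 2q_U - 4q_A = 0 gives the reaction function q_A = (334 - 2q_U)/4.
The leader anticipates this reaction. Substituting into P = 397 - 2Q gives P = 230 - q_U, so π_U = (230 - q_U)q_U - 63q_U.
Leader FOC: 167 - 2q_U = 0, so q_U = 167/2.
Then q_A = (334 - 2·(167/2))/4 = 167/4.
Price P = 397 - 2·(501/4) = 293/2.
Umbra's profit: (293/2 - 63)·(167/2) - 2903 = 4069.2500.

4069.25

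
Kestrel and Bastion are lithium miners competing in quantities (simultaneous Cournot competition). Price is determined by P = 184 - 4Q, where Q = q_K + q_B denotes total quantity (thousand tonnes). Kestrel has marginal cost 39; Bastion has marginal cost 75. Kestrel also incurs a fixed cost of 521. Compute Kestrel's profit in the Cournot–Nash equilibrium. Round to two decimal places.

Kestrel's profit: π_K = (184 - 4Q)q_K - (39q_K). Setting ∂π_K/∂q_K = 0: 145 - 8q_K - 4(q_B) = 0.
Bastion's first-order condition: 109 - 8q_B - 4(q_K) = 0.
Best responses: q_K = (145 - 4q_B)/8, q_B = (109 - 4q_K)/8.
Solving the pair: q_K = 181/12, q_B = 73/12.
Price P = 184 - 4·(127/6) = 298/3.
Kestrel's profit: (298/3 - 39)·(181/12) - 521 = 389.0278.

389.03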